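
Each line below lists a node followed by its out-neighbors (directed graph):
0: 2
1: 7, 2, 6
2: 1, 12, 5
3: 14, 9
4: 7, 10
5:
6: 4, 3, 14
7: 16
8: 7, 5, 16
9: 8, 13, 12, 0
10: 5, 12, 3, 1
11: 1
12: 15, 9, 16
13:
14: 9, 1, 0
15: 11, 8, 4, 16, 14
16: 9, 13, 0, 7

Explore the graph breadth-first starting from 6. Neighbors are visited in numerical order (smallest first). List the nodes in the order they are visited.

6, 3, 4, 14, 9, 7, 10, 0, 1, 8, 12, 13, 16, 5, 2, 15, 11

Visit 6; enqueue 3, 4, 14 → queue [3, 4, 14]
Visit 3; enqueue 9 → queue [4, 14, 9]
Visit 4; enqueue 7, 10 → queue [14, 9, 7, 10]
Visit 14; enqueue 0, 1 → queue [9, 7, 10, 0, 1]
Visit 9; enqueue 8, 12, 13 → queue [7, 10, 0, 1, 8, 12, 13]
Visit 7; enqueue 16 → queue [10, 0, 1, 8, 12, 13, 16]
Visit 10; enqueue 5 → queue [0, 1, 8, 12, 13, 16, 5]
Visit 0; enqueue 2 → queue [1, 8, 12, 13, 16, 5, 2]
Visit 1 → queue [8, 12, 13, 16, 5, 2]
Visit 8 → queue [12, 13, 16, 5, 2]
Visit 12; enqueue 15 → queue [13, 16, 5, 2, 15]
Visit 13 → queue [16, 5, 2, 15]
Visit 16 → queue [5, 2, 15]
Visit 5 → queue [2, 15]
Visit 2 → queue [15]
Visit 15; enqueue 11 → queue [11]
Visit 11 → queue []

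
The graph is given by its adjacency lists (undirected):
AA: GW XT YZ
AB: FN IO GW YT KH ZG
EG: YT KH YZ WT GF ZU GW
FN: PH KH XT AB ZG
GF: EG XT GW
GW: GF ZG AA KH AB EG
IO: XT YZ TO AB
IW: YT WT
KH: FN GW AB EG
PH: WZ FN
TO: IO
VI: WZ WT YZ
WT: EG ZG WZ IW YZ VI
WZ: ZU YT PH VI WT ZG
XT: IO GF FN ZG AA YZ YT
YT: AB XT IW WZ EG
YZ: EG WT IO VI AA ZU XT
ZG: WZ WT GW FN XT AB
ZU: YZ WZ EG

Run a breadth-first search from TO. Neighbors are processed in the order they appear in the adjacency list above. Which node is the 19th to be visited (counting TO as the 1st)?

IW

Visit TO; enqueue IO → queue [IO]
Visit IO; enqueue XT, YZ, AB → queue [XT, YZ, AB]
Visit XT; enqueue GF, FN, ZG, AA, YT → queue [YZ, AB, GF, FN, ZG, AA, YT]
Visit YZ; enqueue EG, WT, VI, ZU → queue [AB, GF, FN, ZG, AA, YT, EG, WT, VI, ZU]
Visit AB; enqueue GW, KH → queue [GF, FN, ZG, AA, YT, EG, WT, VI, ZU, GW, KH]
Visit GF → queue [FN, ZG, AA, YT, EG, WT, VI, ZU, GW, KH]
Visit FN; enqueue PH → queue [ZG, AA, YT, EG, WT, VI, ZU, GW, KH, PH]
Visit ZG; enqueue WZ → queue [AA, YT, EG, WT, VI, ZU, GW, KH, PH, WZ]
Visit AA → queue [YT, EG, WT, VI, ZU, GW, KH, PH, WZ]
Visit YT; enqueue IW → queue [EG, WT, VI, ZU, GW, KH, PH, WZ, IW]
Visit EG → queue [WT, VI, ZU, GW, KH, PH, WZ, IW]
Visit WT → queue [VI, ZU, GW, KH, PH, WZ, IW]
Visit VI → queue [ZU, GW, KH, PH, WZ, IW]
Visit ZU → queue [GW, KH, PH, WZ, IW]
Visit GW → queue [KH, PH, WZ, IW]
Visit KH → queue [PH, WZ, IW]
Visit PH → queue [WZ, IW]
Visit WZ → queue [IW]
Visit IW → queue []

Visit order: TO, IO, XT, YZ, AB, GF, FN, ZG, AA, YT, EG, WT, VI, ZU, GW, KH, PH, WZ, IW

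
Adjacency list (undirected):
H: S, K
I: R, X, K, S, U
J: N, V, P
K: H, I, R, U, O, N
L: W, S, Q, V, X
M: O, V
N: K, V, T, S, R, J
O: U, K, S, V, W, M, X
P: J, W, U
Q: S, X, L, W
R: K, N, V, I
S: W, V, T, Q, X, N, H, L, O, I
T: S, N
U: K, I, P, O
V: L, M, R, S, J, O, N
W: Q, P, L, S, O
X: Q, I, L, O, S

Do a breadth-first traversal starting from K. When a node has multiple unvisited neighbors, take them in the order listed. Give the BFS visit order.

K → H → I → R → U → O → N → S → X → V → P → W → M → T → J → Q → L

Visit K; enqueue H, I, R, U, O, N → queue [H, I, R, U, O, N]
Visit H; enqueue S → queue [I, R, U, O, N, S]
Visit I; enqueue X → queue [R, U, O, N, S, X]
Visit R; enqueue V → queue [U, O, N, S, X, V]
Visit U; enqueue P → queue [O, N, S, X, V, P]
Visit O; enqueue W, M → queue [N, S, X, V, P, W, M]
Visit N; enqueue T, J → queue [S, X, V, P, W, M, T, J]
Visit S; enqueue Q, L → queue [X, V, P, W, M, T, J, Q, L]
Visit X → queue [V, P, W, M, T, J, Q, L]
Visit V → queue [P, W, M, T, J, Q, L]
Visit P → queue [W, M, T, J, Q, L]
Visit W → queue [M, T, J, Q, L]
Visit M → queue [T, J, Q, L]
Visit T → queue [J, Q, L]
Visit J → queue [Q, L]
Visit Q → queue [L]
Visit L → queue []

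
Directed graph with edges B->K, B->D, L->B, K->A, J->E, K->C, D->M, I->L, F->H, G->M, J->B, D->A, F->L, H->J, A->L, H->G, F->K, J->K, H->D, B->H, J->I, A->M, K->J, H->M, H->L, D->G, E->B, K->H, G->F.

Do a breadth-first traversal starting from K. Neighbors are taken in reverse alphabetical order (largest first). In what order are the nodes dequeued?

K -> J -> H -> C -> A -> I -> E -> B -> M -> L -> G -> D -> F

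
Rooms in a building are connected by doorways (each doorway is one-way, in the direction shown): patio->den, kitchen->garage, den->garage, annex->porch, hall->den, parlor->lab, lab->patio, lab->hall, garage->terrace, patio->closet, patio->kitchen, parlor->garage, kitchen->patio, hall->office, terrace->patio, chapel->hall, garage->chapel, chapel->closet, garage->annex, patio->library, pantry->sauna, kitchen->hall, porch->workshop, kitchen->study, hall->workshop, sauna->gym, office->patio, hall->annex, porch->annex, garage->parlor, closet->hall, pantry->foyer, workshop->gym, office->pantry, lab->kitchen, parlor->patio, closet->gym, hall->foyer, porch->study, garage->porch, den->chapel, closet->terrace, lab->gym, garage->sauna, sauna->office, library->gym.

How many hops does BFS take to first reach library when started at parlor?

Level 0: parlor
Level 1: garage, lab, patio
Level 2: annex, chapel, closet, den, gym, hall, kitchen, library, porch, sauna, terrace
Level 3: foyer, office, study, workshop
Level 4: pantry
library first appears at level 2.

2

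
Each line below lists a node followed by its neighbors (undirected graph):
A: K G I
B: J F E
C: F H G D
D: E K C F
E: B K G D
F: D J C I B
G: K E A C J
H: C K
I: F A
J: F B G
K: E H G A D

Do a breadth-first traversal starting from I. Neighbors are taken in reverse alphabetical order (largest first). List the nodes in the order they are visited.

I -> F -> A -> J -> D -> C -> B -> K -> G -> E -> H

Visit I; enqueue F, A → queue [F, A]
Visit F; enqueue J, D, C, B → queue [A, J, D, C, B]
Visit A; enqueue K, G → queue [J, D, C, B, K, G]
Visit J → queue [D, C, B, K, G]
Visit D; enqueue E → queue [C, B, K, G, E]
Visit C; enqueue H → queue [B, K, G, E, H]
Visit B → queue [K, G, E, H]
Visit K → queue [G, E, H]
Visit G → queue [E, H]
Visit E → queue [H]
Visit H → queue []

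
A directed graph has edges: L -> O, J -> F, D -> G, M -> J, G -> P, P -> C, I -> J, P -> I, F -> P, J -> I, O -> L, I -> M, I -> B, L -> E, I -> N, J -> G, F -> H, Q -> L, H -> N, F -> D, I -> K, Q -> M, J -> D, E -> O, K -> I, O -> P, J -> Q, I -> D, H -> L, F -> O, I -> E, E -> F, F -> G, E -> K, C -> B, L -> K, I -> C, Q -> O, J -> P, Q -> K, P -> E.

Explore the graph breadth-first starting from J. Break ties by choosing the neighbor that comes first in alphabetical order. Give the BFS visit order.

J -> D -> F -> G -> I -> P -> Q -> H -> O -> B -> C -> E -> K -> M -> N -> L

Visit J; enqueue D, F, G, I, P, Q → queue [D, F, G, I, P, Q]
Visit D → queue [F, G, I, P, Q]
Visit F; enqueue H, O → queue [G, I, P, Q, H, O]
Visit G → queue [I, P, Q, H, O]
Visit I; enqueue B, C, E, K, M, N → queue [P, Q, H, O, B, C, E, K, M, N]
Visit P → queue [Q, H, O, B, C, E, K, M, N]
Visit Q; enqueue L → queue [H, O, B, C, E, K, M, N, L]
Visit H → queue [O, B, C, E, K, M, N, L]
Visit O → queue [B, C, E, K, M, N, L]
Visit B → queue [C, E, K, M, N, L]
Visit C → queue [E, K, M, N, L]
Visit E → queue [K, M, N, L]
Visit K → queue [M, N, L]
Visit M → queue [N, L]
Visit N → queue [L]
Visit L → queue []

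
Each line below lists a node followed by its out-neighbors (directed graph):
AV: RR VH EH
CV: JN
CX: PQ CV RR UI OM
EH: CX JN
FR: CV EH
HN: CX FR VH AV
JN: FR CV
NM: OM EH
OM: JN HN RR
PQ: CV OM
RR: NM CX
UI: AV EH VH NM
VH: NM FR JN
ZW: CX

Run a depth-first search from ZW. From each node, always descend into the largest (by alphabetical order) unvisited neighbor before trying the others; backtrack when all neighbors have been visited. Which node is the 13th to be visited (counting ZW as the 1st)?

AV

Visit ZW
ZW → CX
CX → UI
UI → VH
VH → NM
NM → OM
OM → RR
OM → JN
JN → FR
FR → EH
FR → CV
OM → HN
HN → AV
CX → PQ

Visit order: ZW, CX, UI, VH, NM, OM, RR, JN, FR, EH, CV, HN, AV, PQ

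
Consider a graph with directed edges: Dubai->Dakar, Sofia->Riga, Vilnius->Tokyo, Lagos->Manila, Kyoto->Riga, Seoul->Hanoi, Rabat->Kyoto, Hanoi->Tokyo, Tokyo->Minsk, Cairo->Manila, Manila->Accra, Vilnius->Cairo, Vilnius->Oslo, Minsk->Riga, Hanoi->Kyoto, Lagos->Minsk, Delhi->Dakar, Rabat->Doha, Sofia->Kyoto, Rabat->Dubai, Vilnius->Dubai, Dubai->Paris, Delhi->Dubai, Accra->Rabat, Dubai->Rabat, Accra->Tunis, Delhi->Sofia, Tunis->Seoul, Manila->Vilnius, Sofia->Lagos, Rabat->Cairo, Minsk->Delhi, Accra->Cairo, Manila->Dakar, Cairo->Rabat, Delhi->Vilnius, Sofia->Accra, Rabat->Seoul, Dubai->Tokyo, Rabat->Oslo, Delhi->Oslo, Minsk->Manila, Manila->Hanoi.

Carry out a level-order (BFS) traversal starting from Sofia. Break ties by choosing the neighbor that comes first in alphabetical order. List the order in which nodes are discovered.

Sofia → Accra → Kyoto → Lagos → Riga → Cairo → Rabat → Tunis → Manila → Minsk → Doha → Dubai → Oslo → Seoul → Dakar → Hanoi → Vilnius → Delhi → Paris → Tokyo

Visit Sofia; enqueue Accra, Kyoto, Lagos, Riga → queue [Accra, Kyoto, Lagos, Riga]
Visit Accra; enqueue Cairo, Rabat, Tunis → queue [Kyoto, Lagos, Riga, Cairo, Rabat, Tunis]
Visit Kyoto → queue [Lagos, Riga, Cairo, Rabat, Tunis]
Visit Lagos; enqueue Manila, Minsk → queue [Riga, Cairo, Rabat, Tunis, Manila, Minsk]
Visit Riga → queue [Cairo, Rabat, Tunis, Manila, Minsk]
Visit Cairo → queue [Rabat, Tunis, Manila, Minsk]
Visit Rabat; enqueue Doha, Dubai, Oslo, Seoul → queue [Tunis, Manila, Minsk, Doha, Dubai, Oslo, Seoul]
Visit Tunis → queue [Manila, Minsk, Doha, Dubai, Oslo, Seoul]
Visit Manila; enqueue Dakar, Hanoi, Vilnius → queue [Minsk, Doha, Dubai, Oslo, Seoul, Dakar, Hanoi, Vilnius]
Visit Minsk; enqueue Delhi → queue [Doha, Dubai, Oslo, Seoul, Dakar, Hanoi, Vilnius, Delhi]
Visit Doha → queue [Dubai, Oslo, Seoul, Dakar, Hanoi, Vilnius, Delhi]
Visit Dubai; enqueue Paris, Tokyo → queue [Oslo, Seoul, Dakar, Hanoi, Vilnius, Delhi, Paris, Tokyo]
Visit Oslo → queue [Seoul, Dakar, Hanoi, Vilnius, Delhi, Paris, Tokyo]
Visit Seoul → queue [Dakar, Hanoi, Vilnius, Delhi, Paris, Tokyo]
Visit Dakar → queue [Hanoi, Vilnius, Delhi, Paris, Tokyo]
Visit Hanoi → queue [Vilnius, Delhi, Paris, Tokyo]
Visit Vilnius → queue [Delhi, Paris, Tokyo]
Visit Delhi → queue [Paris, Tokyo]
Visit Paris → queue [Tokyo]
Visit Tokyo → queue []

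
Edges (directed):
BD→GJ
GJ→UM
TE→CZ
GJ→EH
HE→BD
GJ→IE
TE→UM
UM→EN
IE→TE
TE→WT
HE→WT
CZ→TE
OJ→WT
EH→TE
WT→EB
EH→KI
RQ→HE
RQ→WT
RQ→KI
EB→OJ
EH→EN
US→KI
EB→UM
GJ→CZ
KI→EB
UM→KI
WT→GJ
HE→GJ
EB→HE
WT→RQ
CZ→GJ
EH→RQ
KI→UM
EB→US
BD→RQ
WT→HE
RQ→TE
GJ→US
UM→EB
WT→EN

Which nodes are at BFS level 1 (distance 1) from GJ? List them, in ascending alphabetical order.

Level 0: GJ
Level 1: CZ, EH, IE, UM, US
Level 2: EB, EN, KI, RQ, TE
Level 3: HE, OJ, WT
Level 4: BD

CZ, EH, IE, UM, US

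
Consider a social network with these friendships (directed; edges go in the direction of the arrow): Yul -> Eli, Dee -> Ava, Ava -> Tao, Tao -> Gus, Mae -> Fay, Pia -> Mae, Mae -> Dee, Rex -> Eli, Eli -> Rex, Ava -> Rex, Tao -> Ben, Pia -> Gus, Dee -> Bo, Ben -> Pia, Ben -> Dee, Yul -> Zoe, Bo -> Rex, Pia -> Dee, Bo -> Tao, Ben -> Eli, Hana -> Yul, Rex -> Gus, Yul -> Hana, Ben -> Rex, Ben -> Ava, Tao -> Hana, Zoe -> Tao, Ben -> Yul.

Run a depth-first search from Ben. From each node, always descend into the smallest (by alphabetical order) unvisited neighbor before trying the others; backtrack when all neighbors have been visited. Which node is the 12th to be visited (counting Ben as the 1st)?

Visit Ben
Ben → Ava
Ava → Rex
Rex → Eli
Rex → Gus
Ava → Tao
Tao → Hana
Hana → Yul
Yul → Zoe
Ben → Dee
Dee → Bo
Ben → Pia
Pia → Mae
Mae → Fay

Visit order: Ben, Ava, Rex, Eli, Gus, Tao, Hana, Yul, Zoe, Dee, Bo, Pia, Mae, Fay

Pia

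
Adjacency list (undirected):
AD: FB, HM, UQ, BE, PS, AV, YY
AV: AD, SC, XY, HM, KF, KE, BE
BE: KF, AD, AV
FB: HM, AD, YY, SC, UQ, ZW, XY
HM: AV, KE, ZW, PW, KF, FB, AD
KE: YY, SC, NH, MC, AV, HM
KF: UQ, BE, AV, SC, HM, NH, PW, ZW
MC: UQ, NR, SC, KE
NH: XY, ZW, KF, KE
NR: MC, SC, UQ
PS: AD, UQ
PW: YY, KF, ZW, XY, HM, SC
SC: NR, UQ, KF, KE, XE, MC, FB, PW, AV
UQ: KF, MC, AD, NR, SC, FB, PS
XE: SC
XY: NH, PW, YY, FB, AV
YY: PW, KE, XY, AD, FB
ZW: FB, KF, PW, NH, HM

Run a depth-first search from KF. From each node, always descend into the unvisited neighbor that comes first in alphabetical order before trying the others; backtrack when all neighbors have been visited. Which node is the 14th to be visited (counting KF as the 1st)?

Visit KF
KF → AV
AV → AD
AD → BE
AD → FB
FB → HM
HM → KE
KE → MC
MC → NR
NR → SC
SC → PW
PW → XY
XY → NH
NH → ZW
XY → YY
SC → UQ
UQ → PS
SC → XE

Visit order: KF, AV, AD, BE, FB, HM, KE, MC, NR, SC, PW, XY, NH, ZW, YY, UQ, PS, XE

ZW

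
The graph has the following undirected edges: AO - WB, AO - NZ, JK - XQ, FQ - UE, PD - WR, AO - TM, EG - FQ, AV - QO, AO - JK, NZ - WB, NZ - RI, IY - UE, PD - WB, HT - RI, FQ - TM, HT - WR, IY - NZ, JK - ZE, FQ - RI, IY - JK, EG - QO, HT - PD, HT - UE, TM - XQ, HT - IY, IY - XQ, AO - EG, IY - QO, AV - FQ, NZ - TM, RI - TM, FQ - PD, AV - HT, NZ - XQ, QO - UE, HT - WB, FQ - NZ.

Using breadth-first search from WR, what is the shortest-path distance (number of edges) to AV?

Level 0: WR
Level 1: HT, PD
Level 2: AV, FQ, IY, RI, UE, WB
Level 3: AO, EG, JK, NZ, QO, TM, XQ
Level 4: ZE
AV first appears at level 2.

2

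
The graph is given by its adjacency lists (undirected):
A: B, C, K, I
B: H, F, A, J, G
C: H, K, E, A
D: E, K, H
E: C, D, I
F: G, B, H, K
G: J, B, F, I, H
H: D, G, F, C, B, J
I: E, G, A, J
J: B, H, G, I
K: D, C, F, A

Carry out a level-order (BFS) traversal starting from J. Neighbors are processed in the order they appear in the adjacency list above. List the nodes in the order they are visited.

J, B, H, G, I, F, A, D, C, E, K

Visit J; enqueue B, H, G, I → queue [B, H, G, I]
Visit B; enqueue F, A → queue [H, G, I, F, A]
Visit H; enqueue D, C → queue [G, I, F, A, D, C]
Visit G → queue [I, F, A, D, C]
Visit I; enqueue E → queue [F, A, D, C, E]
Visit F; enqueue K → queue [A, D, C, E, K]
Visit A → queue [D, C, E, K]
Visit D → queue [C, E, K]
Visit C → queue [E, K]
Visit E → queue [K]
Visit K → queue []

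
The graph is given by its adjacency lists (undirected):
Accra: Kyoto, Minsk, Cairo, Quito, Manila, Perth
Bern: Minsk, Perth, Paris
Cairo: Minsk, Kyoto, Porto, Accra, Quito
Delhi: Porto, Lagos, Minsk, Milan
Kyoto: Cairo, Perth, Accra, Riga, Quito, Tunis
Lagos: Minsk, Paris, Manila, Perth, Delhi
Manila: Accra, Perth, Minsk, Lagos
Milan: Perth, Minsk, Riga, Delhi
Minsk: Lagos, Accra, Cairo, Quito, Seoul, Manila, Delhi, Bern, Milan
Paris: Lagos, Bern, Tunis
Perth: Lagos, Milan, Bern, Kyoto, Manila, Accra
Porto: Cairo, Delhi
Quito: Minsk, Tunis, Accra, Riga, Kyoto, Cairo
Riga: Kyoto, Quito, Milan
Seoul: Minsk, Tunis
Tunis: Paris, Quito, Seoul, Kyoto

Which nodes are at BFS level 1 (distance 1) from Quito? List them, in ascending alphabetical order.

Level 0: Quito
Level 1: Accra, Cairo, Kyoto, Minsk, Riga, Tunis
Level 2: Bern, Delhi, Lagos, Manila, Milan, Paris, Perth, Porto, Seoul

Accra, Cairo, Kyoto, Minsk, Riga, Tunis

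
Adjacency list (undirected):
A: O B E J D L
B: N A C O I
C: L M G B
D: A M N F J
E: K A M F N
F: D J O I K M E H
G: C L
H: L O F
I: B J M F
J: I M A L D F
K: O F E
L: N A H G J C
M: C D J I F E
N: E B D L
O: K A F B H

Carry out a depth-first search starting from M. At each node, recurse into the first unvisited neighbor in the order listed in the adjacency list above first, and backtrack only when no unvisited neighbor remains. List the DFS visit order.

Visit M
M → C
C → L
L → N
N → E
E → K
K → O
O → A
A → B
B → I
I → J
J → D
D → F
F → H
L → G

M C L N E K O A B I J D F H G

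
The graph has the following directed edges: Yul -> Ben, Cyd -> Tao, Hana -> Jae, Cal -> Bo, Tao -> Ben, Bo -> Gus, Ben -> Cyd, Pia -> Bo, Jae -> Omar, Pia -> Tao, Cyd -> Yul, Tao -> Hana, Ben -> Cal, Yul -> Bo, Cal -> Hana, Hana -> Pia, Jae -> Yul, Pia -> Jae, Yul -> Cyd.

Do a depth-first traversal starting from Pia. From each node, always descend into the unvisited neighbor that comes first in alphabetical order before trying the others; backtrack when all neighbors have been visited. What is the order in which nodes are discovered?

Pia Bo Gus Jae Omar Yul Ben Cal Hana Cyd Tao

Visit Pia
Pia → Bo
Bo → Gus
Pia → Jae
Jae → Omar
Jae → Yul
Yul → Ben
Ben → Cal
Cal → Hana
Ben → Cyd
Cyd → Tao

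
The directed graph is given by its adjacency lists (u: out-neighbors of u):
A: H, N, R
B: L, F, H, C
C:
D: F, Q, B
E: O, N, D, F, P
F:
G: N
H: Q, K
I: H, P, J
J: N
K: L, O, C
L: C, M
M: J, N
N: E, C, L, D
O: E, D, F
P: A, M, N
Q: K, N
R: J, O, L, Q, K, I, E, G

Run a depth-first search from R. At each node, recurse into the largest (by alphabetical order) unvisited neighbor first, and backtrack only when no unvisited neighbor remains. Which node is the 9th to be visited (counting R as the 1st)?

P

Visit R
R → Q
Q → N
N → L
L → M
M → J
L → C
N → E
E → P
P → A
A → H
H → K
K → O
O → F
O → D
D → B
R → I
R → G

Visit order: R, Q, N, L, M, J, C, E, P, A, H, K, O, F, D, B, I, G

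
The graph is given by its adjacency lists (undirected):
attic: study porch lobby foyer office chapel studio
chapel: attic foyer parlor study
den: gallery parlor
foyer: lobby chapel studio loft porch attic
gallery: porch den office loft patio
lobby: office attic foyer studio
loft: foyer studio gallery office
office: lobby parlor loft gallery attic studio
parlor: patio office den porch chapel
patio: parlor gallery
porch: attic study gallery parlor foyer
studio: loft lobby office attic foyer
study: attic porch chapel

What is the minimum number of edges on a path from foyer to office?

Level 0: foyer
Level 1: attic, chapel, lobby, loft, porch, studio
Level 2: gallery, office, parlor, study
Level 3: den, patio
office first appears at level 2.

2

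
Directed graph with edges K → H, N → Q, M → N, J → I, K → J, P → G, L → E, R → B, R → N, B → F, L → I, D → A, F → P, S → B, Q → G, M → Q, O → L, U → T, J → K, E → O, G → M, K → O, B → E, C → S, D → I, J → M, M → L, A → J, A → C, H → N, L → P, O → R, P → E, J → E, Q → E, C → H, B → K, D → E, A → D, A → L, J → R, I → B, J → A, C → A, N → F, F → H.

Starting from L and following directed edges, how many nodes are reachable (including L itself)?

19

BFS from L visits: L, E, I, P, O, B, G, R, F, K, M, N, H, J, Q, A, C, D, S
Reachable nodes: 19 of 21 total.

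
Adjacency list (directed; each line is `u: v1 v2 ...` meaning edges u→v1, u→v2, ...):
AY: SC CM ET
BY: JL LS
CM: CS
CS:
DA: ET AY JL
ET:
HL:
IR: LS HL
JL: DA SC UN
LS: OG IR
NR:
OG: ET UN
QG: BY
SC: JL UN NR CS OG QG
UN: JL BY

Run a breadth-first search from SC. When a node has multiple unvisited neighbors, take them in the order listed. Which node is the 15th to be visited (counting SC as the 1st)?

HL

Visit SC; enqueue JL, UN, NR, CS, OG, QG → queue [JL, UN, NR, CS, OG, QG]
Visit JL; enqueue DA → queue [UN, NR, CS, OG, QG, DA]
Visit UN; enqueue BY → queue [NR, CS, OG, QG, DA, BY]
Visit NR → queue [CS, OG, QG, DA, BY]
Visit CS → queue [OG, QG, DA, BY]
Visit OG; enqueue ET → queue [QG, DA, BY, ET]
Visit QG → queue [DA, BY, ET]
Visit DA; enqueue AY → queue [BY, ET, AY]
Visit BY; enqueue LS → queue [ET, AY, LS]
Visit ET → queue [AY, LS]
Visit AY; enqueue CM → queue [LS, CM]
Visit LS; enqueue IR → queue [CM, IR]
Visit CM → queue [IR]
Visit IR; enqueue HL → queue [HL]
Visit HL → queue []

Visit order: SC, JL, UN, NR, CS, OG, QG, DA, BY, ET, AY, LS, CM, IR, HL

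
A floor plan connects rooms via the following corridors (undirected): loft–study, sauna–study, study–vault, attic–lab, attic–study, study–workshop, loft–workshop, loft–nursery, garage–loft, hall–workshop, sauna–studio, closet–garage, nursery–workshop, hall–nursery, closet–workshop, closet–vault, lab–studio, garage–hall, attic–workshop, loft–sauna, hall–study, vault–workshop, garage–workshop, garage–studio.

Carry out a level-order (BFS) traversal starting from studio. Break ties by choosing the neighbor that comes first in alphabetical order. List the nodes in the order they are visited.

studio → garage → lab → sauna → closet → hall → loft → workshop → attic → study → vault → nursery

Visit studio; enqueue garage, lab, sauna → queue [garage, lab, sauna]
Visit garage; enqueue closet, hall, loft, workshop → queue [lab, sauna, closet, hall, loft, workshop]
Visit lab; enqueue attic → queue [sauna, closet, hall, loft, workshop, attic]
Visit sauna; enqueue study → queue [closet, hall, loft, workshop, attic, study]
Visit closet; enqueue vault → queue [hall, loft, workshop, attic, study, vault]
Visit hall; enqueue nursery → queue [loft, workshop, attic, study, vault, nursery]
Visit loft → queue [workshop, attic, study, vault, nursery]
Visit workshop → queue [attic, study, vault, nursery]
Visit attic → queue [study, vault, nursery]
Visit study → queue [vault, nursery]
Visit vault → queue [nursery]
Visit nursery → queue []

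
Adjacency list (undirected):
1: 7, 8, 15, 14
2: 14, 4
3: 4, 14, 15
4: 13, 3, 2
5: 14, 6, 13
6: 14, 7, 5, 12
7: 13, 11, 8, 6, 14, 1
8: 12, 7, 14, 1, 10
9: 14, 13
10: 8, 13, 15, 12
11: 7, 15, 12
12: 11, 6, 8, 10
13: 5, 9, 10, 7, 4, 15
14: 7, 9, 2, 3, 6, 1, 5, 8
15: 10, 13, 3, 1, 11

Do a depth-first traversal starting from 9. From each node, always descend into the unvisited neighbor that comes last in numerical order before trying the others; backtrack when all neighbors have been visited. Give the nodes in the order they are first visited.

9 -> 14 -> 8 -> 12 -> 11 -> 15 -> 13 -> 10 -> 7 -> 6 -> 5 -> 1 -> 4 -> 3 -> 2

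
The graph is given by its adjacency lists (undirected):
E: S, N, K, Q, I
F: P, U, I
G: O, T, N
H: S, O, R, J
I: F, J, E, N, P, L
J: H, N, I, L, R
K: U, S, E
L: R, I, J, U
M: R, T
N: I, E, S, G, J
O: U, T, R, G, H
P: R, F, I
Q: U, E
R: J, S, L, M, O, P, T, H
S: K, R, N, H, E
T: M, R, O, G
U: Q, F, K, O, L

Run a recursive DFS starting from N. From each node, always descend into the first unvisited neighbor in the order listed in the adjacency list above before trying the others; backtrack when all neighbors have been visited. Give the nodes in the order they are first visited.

Visit N
N → I
I → F
F → P
P → R
R → J
J → H
H → S
S → K
K → U
U → Q
Q → E
U → O
O → T
T → M
T → G
U → L

N, I, F, P, R, J, H, S, K, U, Q, E, O, T, M, G, L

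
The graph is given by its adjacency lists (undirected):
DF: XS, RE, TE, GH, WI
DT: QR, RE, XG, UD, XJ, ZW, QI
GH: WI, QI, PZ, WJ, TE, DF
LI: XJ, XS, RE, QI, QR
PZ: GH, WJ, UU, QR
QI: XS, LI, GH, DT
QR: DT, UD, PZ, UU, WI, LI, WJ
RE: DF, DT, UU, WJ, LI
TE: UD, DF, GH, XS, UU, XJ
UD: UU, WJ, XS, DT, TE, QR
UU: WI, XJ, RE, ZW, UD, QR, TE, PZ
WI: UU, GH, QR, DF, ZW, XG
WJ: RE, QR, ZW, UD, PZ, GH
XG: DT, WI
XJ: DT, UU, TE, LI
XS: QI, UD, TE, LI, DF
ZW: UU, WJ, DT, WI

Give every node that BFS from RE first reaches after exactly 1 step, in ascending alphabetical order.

Level 0: RE
Level 1: DF, DT, LI, UU, WJ
Level 2: GH, PZ, QI, QR, TE, UD, WI, XG, XJ, XS, ZW

DF, DT, LI, UU, WJ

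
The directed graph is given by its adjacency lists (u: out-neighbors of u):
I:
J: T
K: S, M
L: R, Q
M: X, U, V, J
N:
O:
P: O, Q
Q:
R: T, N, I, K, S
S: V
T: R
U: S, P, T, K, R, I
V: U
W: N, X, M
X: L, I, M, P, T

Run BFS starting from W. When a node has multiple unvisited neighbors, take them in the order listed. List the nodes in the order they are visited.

Visit W; enqueue N, X, M → queue [N, X, M]
Visit N → queue [X, M]
Visit X; enqueue L, I, P, T → queue [M, L, I, P, T]
Visit M; enqueue U, V, J → queue [L, I, P, T, U, V, J]
Visit L; enqueue R, Q → queue [I, P, T, U, V, J, R, Q]
Visit I → queue [P, T, U, V, J, R, Q]
Visit P; enqueue O → queue [T, U, V, J, R, Q, O]
Visit T → queue [U, V, J, R, Q, O]
Visit U; enqueue S, K → queue [V, J, R, Q, O, S, K]
Visit V → queue [J, R, Q, O, S, K]
Visit J → queue [R, Q, O, S, K]
Visit R → queue [Q, O, S, K]
Visit Q → queue [O, S, K]
Visit O → queue [S, K]
Visit S → queue [K]
Visit K → queue []

W, N, X, M, L, I, P, T, U, V, J, R, Q, O, S, K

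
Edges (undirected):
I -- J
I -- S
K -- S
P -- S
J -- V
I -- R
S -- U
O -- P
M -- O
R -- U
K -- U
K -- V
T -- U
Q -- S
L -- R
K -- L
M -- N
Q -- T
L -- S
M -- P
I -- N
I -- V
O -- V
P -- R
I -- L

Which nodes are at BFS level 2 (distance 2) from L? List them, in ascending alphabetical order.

Level 0: L
Level 1: I, K, R, S
Level 2: J, N, P, Q, U, V
Level 3: M, O, T

J, N, P, Q, U, V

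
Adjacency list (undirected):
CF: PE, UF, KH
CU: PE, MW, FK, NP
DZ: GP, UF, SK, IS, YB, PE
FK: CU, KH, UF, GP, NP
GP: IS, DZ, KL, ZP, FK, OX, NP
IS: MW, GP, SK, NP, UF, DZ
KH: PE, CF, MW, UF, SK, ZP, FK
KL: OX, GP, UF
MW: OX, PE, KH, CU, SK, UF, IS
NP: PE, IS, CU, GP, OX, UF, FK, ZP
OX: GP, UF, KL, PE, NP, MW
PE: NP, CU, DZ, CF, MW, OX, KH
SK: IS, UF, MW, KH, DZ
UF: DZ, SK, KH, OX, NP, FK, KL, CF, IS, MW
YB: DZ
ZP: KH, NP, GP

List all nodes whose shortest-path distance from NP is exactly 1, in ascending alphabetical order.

Level 0: NP
Level 1: CU, FK, GP, IS, OX, PE, UF, ZP
Level 2: CF, DZ, KH, KL, MW, SK
Level 3: YB

CU, FK, GP, IS, OX, PE, UF, ZP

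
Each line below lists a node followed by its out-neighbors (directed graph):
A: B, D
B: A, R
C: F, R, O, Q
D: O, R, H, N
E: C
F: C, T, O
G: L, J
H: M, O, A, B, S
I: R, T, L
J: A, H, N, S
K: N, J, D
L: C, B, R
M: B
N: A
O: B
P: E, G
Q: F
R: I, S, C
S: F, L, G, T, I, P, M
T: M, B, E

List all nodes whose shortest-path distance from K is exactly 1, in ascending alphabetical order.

Level 0: K
Level 1: D, J, N
Level 2: A, H, O, R, S
Level 3: B, C, F, G, I, L, M, P, T
Level 4: E, Q

D, J, N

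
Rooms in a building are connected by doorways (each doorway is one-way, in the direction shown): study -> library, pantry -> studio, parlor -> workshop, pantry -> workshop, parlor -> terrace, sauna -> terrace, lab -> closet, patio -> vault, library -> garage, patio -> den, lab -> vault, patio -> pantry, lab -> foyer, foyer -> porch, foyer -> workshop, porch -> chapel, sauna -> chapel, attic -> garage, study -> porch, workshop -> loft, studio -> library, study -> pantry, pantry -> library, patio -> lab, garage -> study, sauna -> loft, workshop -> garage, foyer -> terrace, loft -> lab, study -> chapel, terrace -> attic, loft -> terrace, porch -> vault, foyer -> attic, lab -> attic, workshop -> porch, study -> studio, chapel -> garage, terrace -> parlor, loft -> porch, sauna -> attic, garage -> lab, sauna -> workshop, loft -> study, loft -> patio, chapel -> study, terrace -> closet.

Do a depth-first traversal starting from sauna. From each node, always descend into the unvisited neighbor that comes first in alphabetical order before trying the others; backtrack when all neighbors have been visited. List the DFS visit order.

sauna attic garage lab closet foyer porch chapel study library pantry studio workshop loft patio den vault terrace parlor

Visit sauna
sauna → attic
attic → garage
garage → lab
lab → closet
lab → foyer
foyer → porch
porch → chapel
chapel → study
study → library
study → pantry
pantry → studio
pantry → workshop
workshop → loft
loft → patio
patio → den
patio → vault
loft → terrace
terrace → parlor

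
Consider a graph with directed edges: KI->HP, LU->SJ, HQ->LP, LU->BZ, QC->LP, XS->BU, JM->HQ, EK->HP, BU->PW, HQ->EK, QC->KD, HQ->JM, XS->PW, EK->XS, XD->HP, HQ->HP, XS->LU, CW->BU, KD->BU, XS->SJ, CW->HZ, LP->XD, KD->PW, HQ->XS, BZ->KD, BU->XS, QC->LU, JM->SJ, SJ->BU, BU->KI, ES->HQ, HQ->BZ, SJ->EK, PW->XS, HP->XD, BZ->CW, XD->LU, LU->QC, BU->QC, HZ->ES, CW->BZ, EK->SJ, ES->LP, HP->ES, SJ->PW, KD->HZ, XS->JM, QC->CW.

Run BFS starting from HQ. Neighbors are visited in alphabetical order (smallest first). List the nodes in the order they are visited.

HQ, BZ, EK, HP, JM, LP, XS, CW, KD, SJ, ES, XD, BU, LU, PW, HZ, KI, QC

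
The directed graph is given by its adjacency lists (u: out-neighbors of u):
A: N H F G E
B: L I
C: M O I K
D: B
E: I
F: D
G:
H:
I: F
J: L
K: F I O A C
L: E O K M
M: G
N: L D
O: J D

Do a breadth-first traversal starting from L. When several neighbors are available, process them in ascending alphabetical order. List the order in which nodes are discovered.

Visit L; enqueue E, K, M, O → queue [E, K, M, O]
Visit E; enqueue I → queue [K, M, O, I]
Visit K; enqueue A, C, F → queue [M, O, I, A, C, F]
Visit M; enqueue G → queue [O, I, A, C, F, G]
Visit O; enqueue D, J → queue [I, A, C, F, G, D, J]
Visit I → queue [A, C, F, G, D, J]
Visit A; enqueue H, N → queue [C, F, G, D, J, H, N]
Visit C → queue [F, G, D, J, H, N]
Visit F → queue [G, D, J, H, N]
Visit G → queue [D, J, H, N]
Visit D; enqueue B → queue [J, H, N, B]
Visit J → queue [H, N, B]
Visit H → queue [N, B]
Visit N → queue [B]
Visit B → queue []

L -> E -> K -> M -> O -> I -> A -> C -> F -> G -> D -> J -> H -> N -> B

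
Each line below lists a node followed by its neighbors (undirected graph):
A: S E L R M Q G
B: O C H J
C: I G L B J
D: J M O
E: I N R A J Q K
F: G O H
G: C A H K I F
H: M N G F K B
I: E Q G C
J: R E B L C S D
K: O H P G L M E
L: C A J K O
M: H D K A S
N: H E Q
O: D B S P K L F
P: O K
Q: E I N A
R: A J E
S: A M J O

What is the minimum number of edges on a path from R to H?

Level 0: R
Level 1: A, E, J
Level 2: B, C, D, G, I, K, L, M, N, Q, S
Level 3: F, H, O, P
H first appears at level 3.

3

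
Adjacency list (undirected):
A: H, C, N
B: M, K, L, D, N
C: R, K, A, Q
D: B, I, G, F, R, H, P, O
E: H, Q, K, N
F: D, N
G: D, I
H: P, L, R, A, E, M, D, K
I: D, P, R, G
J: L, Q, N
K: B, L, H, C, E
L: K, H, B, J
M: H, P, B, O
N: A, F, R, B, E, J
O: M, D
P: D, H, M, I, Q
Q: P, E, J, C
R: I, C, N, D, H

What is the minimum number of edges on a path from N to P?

3

Level 0: N
Level 1: A, B, E, F, J, R
Level 2: C, D, H, I, K, L, M, Q
Level 3: G, O, P
P first appears at level 3.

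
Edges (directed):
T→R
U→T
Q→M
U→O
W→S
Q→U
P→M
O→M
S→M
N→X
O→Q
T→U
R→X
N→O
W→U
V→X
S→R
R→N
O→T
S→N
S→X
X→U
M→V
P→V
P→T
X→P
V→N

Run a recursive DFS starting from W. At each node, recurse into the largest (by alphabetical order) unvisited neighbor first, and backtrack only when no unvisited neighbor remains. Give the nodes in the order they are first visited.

Visit W
W → U
U → T
T → R
R → X
X → P
P → V
V → N
N → O
O → Q
Q → M
W → S

W, U, T, R, X, P, V, N, O, Q, M, S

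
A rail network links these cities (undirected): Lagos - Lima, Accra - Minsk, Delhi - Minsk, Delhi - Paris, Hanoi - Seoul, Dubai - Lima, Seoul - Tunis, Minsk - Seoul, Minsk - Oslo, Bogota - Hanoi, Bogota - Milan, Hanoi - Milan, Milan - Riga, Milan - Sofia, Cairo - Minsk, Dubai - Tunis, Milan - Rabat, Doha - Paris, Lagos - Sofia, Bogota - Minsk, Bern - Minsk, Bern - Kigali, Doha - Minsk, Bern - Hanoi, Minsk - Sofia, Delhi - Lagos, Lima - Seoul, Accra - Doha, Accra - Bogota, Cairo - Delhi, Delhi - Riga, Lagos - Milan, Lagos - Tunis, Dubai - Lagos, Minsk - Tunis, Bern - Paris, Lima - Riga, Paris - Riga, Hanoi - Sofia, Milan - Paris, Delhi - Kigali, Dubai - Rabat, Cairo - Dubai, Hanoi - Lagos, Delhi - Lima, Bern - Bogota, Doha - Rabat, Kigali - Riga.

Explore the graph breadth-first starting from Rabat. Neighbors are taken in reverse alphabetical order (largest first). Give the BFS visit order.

Visit Rabat; enqueue Milan, Dubai, Doha → queue [Milan, Dubai, Doha]
Visit Milan; enqueue Sofia, Riga, Paris, Lagos, Hanoi, Bogota → queue [Dubai, Doha, Sofia, Riga, Paris, Lagos, Hanoi, Bogota]
Visit Dubai; enqueue Tunis, Lima, Cairo → queue [Doha, Sofia, Riga, Paris, Lagos, Hanoi, Bogota, Tunis, Lima, Cairo]
Visit Doha; enqueue Minsk, Accra → queue [Sofia, Riga, Paris, Lagos, Hanoi, Bogota, Tunis, Lima, Cairo, Minsk, Accra]
Visit Sofia → queue [Riga, Paris, Lagos, Hanoi, Bogota, Tunis, Lima, Cairo, Minsk, Accra]
Visit Riga; enqueue Kigali, Delhi → queue [Paris, Lagos, Hanoi, Bogota, Tunis, Lima, Cairo, Minsk, Accra, Kigali, Delhi]
Visit Paris; enqueue Bern → queue [Lagos, Hanoi, Bogota, Tunis, Lima, Cairo, Minsk, Accra, Kigali, Delhi, Bern]
Visit Lagos → queue [Hanoi, Bogota, Tunis, Lima, Cairo, Minsk, Accra, Kigali, Delhi, Bern]
Visit Hanoi; enqueue Seoul → queue [Bogota, Tunis, Lima, Cairo, Minsk, Accra, Kigali, Delhi, Bern, Seoul]
Visit Bogota → queue [Tunis, Lima, Cairo, Minsk, Accra, Kigali, Delhi, Bern, Seoul]
Visit Tunis → queue [Lima, Cairo, Minsk, Accra, Kigali, Delhi, Bern, Seoul]
Visit Lima → queue [Cairo, Minsk, Accra, Kigali, Delhi, Bern, Seoul]
Visit Cairo → queue [Minsk, Accra, Kigali, Delhi, Bern, Seoul]
Visit Minsk; enqueue Oslo → queue [Accra, Kigali, Delhi, Bern, Seoul, Oslo]
Visit Accra → queue [Kigali, Delhi, Bern, Seoul, Oslo]
Visit Kigali → queue [Delhi, Bern, Seoul, Oslo]
Visit Delhi → queue [Bern, Seoul, Oslo]
Visit Bern → queue [Seoul, Oslo]
Visit Seoul → queue [Oslo]
Visit Oslo → queue []

Rabat, Milan, Dubai, Doha, Sofia, Riga, Paris, Lagos, Hanoi, Bogota, Tunis, Lima, Cairo, Minsk, Accra, Kigali, Delhi, Bern, Seoul, Oslo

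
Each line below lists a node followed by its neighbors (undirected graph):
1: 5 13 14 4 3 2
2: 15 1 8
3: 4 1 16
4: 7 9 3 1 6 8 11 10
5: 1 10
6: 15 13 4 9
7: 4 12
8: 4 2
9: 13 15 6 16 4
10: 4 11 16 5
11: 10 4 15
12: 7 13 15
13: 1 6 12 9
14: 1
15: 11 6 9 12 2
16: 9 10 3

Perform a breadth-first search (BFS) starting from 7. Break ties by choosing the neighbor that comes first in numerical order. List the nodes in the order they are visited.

Visit 7; enqueue 4, 12 → queue [4, 12]
Visit 4; enqueue 1, 3, 6, 8, 9, 10, 11 → queue [12, 1, 3, 6, 8, 9, 10, 11]
Visit 12; enqueue 13, 15 → queue [1, 3, 6, 8, 9, 10, 11, 13, 15]
Visit 1; enqueue 2, 5, 14 → queue [3, 6, 8, 9, 10, 11, 13, 15, 2, 5, 14]
Visit 3; enqueue 16 → queue [6, 8, 9, 10, 11, 13, 15, 2, 5, 14, 16]
Visit 6 → queue [8, 9, 10, 11, 13, 15, 2, 5, 14, 16]
Visit 8 → queue [9, 10, 11, 13, 15, 2, 5, 14, 16]
Visit 9 → queue [10, 11, 13, 15, 2, 5, 14, 16]
Visit 10 → queue [11, 13, 15, 2, 5, 14, 16]
Visit 11 → queue [13, 15, 2, 5, 14, 16]
Visit 13 → queue [15, 2, 5, 14, 16]
Visit 15 → queue [2, 5, 14, 16]
Visit 2 → queue [5, 14, 16]
Visit 5 → queue [14, 16]
Visit 14 → queue [16]
Visit 16 → queue []

7 → 4 → 12 → 1 → 3 → 6 → 8 → 9 → 10 → 11 → 13 → 15 → 2 → 5 → 14 → 16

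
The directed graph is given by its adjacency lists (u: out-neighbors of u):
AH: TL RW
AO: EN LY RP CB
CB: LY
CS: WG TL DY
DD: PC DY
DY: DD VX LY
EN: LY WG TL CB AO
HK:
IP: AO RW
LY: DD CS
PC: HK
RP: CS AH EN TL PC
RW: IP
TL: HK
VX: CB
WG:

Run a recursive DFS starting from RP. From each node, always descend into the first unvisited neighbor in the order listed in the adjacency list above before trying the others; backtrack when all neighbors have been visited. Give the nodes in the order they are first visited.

RP CS WG TL HK DY DD PC VX CB LY AH RW IP AO EN

Visit RP
RP → CS
CS → WG
CS → TL
TL → HK
CS → DY
DY → DD
DD → PC
DY → VX
VX → CB
CB → LY
RP → AH
AH → RW
RW → IP
IP → AO
AO → EN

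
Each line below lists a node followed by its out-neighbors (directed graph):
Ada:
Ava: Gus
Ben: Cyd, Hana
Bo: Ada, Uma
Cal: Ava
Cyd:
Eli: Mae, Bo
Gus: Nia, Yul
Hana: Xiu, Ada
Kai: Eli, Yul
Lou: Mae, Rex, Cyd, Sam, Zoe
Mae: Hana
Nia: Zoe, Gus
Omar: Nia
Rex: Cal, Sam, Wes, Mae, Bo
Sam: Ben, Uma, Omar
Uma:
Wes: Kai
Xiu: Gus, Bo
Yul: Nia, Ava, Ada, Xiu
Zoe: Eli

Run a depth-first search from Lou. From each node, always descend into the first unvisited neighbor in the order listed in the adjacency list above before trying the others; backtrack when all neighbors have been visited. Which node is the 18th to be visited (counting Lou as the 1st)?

Cyd

Visit Lou
Lou → Mae
Mae → Hana
Hana → Xiu
Xiu → Gus
Gus → Nia
Nia → Zoe
Zoe → Eli
Eli → Bo
Bo → Ada
Bo → Uma
Gus → Yul
Yul → Ava
Lou → Rex
Rex → Cal
Rex → Sam
Sam → Ben
Ben → Cyd
Sam → Omar
Rex → Wes
Wes → Kai

Visit order: Lou, Mae, Hana, Xiu, Gus, Nia, Zoe, Eli, Bo, Ada, Uma, Yul, Ava, Rex, Cal, Sam, Ben, Cyd, Omar, Wes, Kai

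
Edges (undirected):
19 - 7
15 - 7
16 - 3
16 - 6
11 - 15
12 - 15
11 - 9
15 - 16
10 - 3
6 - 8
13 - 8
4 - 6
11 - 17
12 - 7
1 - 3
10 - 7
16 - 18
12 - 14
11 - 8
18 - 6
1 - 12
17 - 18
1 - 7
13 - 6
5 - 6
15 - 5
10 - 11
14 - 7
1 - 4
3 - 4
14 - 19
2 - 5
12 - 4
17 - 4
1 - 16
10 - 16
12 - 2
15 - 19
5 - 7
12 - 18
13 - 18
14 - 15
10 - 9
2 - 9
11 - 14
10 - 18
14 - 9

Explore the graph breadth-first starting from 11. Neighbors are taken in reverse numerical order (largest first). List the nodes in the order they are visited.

11 → 17 → 15 → 14 → 10 → 9 → 8 → 18 → 4 → 19 → 16 → 12 → 7 → 5 → 3 → 2 → 13 → 6 → 1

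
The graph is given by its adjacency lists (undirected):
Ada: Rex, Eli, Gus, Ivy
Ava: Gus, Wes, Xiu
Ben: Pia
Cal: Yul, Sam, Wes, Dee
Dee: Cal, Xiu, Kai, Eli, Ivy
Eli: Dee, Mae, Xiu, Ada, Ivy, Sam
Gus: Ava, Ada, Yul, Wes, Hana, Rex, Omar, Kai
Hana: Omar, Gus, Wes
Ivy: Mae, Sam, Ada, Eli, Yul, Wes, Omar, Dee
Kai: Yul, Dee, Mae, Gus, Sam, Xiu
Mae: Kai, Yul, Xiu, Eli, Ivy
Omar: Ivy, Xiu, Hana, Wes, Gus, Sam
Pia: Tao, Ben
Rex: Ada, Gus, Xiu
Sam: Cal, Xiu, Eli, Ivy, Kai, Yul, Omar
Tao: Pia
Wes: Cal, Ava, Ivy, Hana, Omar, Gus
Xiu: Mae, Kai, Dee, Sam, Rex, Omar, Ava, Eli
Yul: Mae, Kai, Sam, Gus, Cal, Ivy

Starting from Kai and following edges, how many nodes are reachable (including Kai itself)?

16

BFS from Kai visits: Kai, Yul, Dee, Mae, Gus, Sam, Xiu, Cal, Ivy, Eli, Ava, Ada, Wes, Hana, Rex, Omar
Reachable nodes: 16 of 19 total.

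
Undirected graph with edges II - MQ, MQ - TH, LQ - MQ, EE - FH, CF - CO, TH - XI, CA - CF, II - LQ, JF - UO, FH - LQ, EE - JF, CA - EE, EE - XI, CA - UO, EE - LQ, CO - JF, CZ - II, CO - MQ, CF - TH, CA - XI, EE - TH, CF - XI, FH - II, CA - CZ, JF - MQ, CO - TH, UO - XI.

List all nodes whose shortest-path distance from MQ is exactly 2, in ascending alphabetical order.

CF, CZ, EE, FH, UO, XI

Level 0: MQ
Level 1: CO, II, JF, LQ, TH
Level 2: CF, CZ, EE, FH, UO, XI
Level 3: CA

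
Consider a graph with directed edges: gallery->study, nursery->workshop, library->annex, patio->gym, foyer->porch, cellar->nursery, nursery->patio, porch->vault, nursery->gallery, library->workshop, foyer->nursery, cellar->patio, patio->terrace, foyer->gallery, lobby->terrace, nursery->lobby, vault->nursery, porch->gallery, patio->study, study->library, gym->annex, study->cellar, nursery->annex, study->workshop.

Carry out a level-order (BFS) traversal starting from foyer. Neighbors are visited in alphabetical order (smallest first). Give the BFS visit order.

Visit foyer; enqueue gallery, nursery, porch → queue [gallery, nursery, porch]
Visit gallery; enqueue study → queue [nursery, porch, study]
Visit nursery; enqueue annex, lobby, patio, workshop → queue [porch, study, annex, lobby, patio, workshop]
Visit porch; enqueue vault → queue [study, annex, lobby, patio, workshop, vault]
Visit study; enqueue cellar, library → queue [annex, lobby, patio, workshop, vault, cellar, library]
Visit annex → queue [lobby, patio, workshop, vault, cellar, library]
Visit lobby; enqueue terrace → queue [patio, workshop, vault, cellar, library, terrace]
Visit patio; enqueue gym → queue [workshop, vault, cellar, library, terrace, gym]
Visit workshop → queue [vault, cellar, library, terrace, gym]
Visit vault → queue [cellar, library, terrace, gym]
Visit cellar → queue [library, terrace, gym]
Visit library → queue [terrace, gym]
Visit terrace → queue [gym]
Visit gym → queue []

foyer -> gallery -> nursery -> porch -> study -> annex -> lobby -> patio -> workshop -> vault -> cellar -> library -> terrace -> gym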